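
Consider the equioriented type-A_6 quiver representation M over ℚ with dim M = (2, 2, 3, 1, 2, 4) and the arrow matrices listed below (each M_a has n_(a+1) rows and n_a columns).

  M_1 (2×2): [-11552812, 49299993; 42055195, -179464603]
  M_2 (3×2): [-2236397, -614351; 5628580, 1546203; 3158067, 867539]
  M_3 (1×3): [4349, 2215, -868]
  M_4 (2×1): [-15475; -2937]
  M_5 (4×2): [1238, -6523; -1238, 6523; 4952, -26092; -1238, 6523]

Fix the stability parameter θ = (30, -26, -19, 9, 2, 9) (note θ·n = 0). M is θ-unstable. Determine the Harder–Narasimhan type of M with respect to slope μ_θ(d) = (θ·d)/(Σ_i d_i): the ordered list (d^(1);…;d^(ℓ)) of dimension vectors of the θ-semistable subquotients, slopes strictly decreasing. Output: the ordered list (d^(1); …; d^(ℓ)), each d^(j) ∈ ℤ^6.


Barcode: M ≅ I[1,3], I[1,6], I[3,3], I[5,5], I[6,6]^3. HN layers by μ_θ (5 steps, strictly decreasing):
  μ^(1)=9; μ^(2)=11/2; μ^(3)=2; μ^(4)=-5; μ^(5)=-19

((0, 0, 0, 0, 0, 4); (0, 0, 0, 1, 1, 0); (0, 0, 0, 0, 1, 0); (2, 2, 2, 0, 0, 0); (0, 0, 1, 0, 0, 0))


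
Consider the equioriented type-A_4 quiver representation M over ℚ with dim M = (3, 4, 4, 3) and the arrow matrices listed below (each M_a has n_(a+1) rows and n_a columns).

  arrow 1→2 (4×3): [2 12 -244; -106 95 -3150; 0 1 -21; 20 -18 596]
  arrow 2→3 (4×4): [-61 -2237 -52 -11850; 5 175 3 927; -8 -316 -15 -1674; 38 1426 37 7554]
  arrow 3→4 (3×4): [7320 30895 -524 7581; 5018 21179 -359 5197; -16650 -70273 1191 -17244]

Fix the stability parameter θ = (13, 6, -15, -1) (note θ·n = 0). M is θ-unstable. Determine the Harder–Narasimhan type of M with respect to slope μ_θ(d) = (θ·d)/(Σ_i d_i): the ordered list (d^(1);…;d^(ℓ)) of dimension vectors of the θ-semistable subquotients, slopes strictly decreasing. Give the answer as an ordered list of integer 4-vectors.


Via rank(M_{q-1}∘⋯∘M_p): M ≅ I[1,2], I[1,4]^2, I[2,3], I[3,4].
μ_θ-semistable layers: μ^(1)=19/2; μ^(2)=3/4; μ^(3)=-1; μ^(4)=-9/2; μ^(5)=-15

((1, 1, 0, 0); (2, 2, 2, 2); (0, 0, 0, 1); (0, 1, 1, 0); (0, 0, 1, 0))


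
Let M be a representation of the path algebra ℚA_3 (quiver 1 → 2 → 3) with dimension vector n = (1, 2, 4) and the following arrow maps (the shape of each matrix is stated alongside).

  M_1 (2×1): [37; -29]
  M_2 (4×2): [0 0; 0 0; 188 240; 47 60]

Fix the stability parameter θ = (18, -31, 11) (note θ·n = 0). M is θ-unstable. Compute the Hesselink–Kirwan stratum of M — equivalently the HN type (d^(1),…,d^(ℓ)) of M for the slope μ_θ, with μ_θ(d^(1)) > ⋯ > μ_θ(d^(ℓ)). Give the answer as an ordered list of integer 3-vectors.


Via rank(M_{q-1}∘⋯∘M_p): M ≅ I[1,3], I[2,2], I[3,3]^3.
μ_θ-semistable layers: μ^(1)=11; μ^(2)=-13/2; μ^(3)=-31

((0, 0, 4); (1, 1, 0); (0, 1, 0))


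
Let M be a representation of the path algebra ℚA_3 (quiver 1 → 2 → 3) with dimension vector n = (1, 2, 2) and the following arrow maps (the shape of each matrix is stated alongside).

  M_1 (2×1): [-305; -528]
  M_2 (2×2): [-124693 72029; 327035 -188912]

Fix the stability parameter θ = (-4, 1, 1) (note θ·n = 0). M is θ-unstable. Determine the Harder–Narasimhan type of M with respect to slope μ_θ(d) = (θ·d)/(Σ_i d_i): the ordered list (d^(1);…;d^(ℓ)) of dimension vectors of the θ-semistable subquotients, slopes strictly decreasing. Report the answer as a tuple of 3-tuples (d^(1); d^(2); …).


Interval decomposition of M: I[1,3], I[2,3].
HN type (ℓ=2): μ^(1)=1; μ^(2)=-4

((0, 2, 2); (1, 0, 0))


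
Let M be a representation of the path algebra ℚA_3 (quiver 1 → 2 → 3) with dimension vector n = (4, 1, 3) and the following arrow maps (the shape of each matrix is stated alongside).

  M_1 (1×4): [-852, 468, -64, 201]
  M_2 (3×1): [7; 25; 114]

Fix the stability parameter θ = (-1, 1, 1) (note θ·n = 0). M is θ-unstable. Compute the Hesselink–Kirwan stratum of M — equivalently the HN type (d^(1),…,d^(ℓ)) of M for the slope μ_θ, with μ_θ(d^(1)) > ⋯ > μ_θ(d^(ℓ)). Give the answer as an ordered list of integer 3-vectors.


Interval decomposition of M: I[1,1]^3, I[1,3], I[3,3]^2.
HN type (ℓ=2): μ^(1)=1; μ^(2)=-1

((0, 1, 3); (4, 0, 0))


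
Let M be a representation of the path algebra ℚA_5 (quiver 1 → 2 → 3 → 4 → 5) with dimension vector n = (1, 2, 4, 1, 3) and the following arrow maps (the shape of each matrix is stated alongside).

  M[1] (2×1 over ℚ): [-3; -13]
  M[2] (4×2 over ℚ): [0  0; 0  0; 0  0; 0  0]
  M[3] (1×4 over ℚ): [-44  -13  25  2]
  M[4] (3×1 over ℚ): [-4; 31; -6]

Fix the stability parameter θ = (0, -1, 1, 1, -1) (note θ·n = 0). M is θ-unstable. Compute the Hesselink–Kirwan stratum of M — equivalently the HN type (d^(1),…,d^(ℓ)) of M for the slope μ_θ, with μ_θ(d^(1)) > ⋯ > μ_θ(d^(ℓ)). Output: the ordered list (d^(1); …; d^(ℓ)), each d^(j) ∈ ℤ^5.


Barcode: M ≅ I[1,2], I[2,2], I[3,3]^3, I[3,5], I[5,5]^2. HN layers by μ_θ (4 steps, strictly decreasing):
  μ^(1)=1; μ^(2)=1/3; μ^(3)=-1/2; μ^(4)=-1

((0, 0, 3, 0, 0); (0, 0, 1, 1, 1); (1, 1, 0, 0, 0); (0, 1, 0, 0, 2))


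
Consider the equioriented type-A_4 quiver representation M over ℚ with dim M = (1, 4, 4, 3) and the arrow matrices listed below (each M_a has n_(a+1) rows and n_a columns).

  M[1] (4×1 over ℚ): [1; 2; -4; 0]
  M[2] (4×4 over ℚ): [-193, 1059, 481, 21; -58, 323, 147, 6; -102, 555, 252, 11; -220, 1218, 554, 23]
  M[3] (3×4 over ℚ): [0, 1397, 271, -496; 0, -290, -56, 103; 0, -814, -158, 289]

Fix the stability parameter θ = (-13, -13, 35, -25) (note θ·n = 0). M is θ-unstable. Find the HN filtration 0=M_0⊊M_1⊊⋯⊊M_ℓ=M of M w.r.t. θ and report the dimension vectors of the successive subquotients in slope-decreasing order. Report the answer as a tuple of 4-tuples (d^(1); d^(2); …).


Interval decomposition of M: I[1,3], I[2,4]^3.
HN type (ℓ=3): μ^(1)=35; μ^(2)=5; μ^(3)=-13

((0, 0, 1, 0); (0, 0, 3, 3); (1, 4, 0, 0))


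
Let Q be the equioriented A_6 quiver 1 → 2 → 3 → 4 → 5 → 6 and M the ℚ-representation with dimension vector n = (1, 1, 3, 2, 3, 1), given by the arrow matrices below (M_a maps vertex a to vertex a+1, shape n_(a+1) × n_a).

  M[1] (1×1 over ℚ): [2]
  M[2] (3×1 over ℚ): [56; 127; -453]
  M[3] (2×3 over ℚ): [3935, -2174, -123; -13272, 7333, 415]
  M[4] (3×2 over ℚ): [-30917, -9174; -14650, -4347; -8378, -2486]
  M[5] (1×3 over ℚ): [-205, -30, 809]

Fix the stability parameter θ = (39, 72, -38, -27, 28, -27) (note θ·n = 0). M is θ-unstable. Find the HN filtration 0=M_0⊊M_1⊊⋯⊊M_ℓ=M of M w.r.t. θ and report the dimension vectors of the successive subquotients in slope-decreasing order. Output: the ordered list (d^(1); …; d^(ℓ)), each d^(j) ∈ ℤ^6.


Interval decomposition of M: I[1,6], I[3,3], I[3,5], I[5,5].
HN type (ℓ=4): μ^(1)=28; μ^(2)=47/6; μ^(3)=-27; μ^(4)=-38

((0, 0, 0, 0, 2, 0); (1, 1, 1, 1, 1, 1); (0, 0, 0, 1, 0, 0); (0, 0, 2, 0, 0, 0))


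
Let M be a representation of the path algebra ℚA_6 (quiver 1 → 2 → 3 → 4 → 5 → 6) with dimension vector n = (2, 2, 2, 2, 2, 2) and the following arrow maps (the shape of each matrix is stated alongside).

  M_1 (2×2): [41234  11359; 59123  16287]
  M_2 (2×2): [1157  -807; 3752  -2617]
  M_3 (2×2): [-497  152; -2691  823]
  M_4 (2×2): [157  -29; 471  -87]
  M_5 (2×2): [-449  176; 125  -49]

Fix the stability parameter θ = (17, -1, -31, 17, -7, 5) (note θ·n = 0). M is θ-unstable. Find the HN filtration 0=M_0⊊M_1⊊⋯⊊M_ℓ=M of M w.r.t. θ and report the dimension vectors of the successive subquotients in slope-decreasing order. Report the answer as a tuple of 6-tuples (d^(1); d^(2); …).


Interval decomposition of M: I[1,4], I[1,6], I[5,6].
HN type (ℓ=4): μ^(1)=17; μ^(2)=5; μ^(3)=-5; μ^(4)=-7

((0, 0, 0, 1, 0, 0); (0, 0, 0, 1, 1, 2); (2, 2, 2, 0, 0, 0); (0, 0, 0, 0, 1, 0))


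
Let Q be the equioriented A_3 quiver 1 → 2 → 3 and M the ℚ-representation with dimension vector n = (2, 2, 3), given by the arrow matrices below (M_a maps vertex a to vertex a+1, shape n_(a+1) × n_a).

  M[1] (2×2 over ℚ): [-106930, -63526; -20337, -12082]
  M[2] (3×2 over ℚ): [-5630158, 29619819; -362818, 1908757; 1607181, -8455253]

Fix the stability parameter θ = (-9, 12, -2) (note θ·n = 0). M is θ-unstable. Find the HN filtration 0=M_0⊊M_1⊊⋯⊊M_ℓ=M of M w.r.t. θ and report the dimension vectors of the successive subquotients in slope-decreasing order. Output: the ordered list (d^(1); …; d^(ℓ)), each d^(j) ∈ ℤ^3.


Barcode: M ≅ I[1,3]^2, I[3,3]. HN layers by μ_θ (3 steps, strictly decreasing):
  μ^(1)=5; μ^(2)=-2; μ^(3)=-9

((0, 2, 2); (0, 0, 1); (2, 0, 0))


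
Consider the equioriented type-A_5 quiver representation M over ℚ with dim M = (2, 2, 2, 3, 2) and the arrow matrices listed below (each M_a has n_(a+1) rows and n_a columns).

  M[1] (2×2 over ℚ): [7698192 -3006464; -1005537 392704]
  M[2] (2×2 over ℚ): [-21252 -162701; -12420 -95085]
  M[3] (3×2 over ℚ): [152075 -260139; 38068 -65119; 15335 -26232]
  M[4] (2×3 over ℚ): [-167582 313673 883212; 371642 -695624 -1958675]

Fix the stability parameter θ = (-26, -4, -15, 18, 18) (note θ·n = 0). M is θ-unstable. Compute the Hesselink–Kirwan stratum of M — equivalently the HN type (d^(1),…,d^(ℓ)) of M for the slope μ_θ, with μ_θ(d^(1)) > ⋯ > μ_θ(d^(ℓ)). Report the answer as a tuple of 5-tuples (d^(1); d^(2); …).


Via rank(M_{q-1}∘⋯∘M_p): M ≅ I[1,1], I[1,5], I[2,2], I[3,5], I[4,4].
μ_θ-semistable layers: μ^(1)=18; μ^(2)=-4; μ^(3)=-19/2; μ^(4)=-15; μ^(5)=-26

((0, 0, 0, 3, 2); (0, 1, 0, 0, 0); (0, 1, 1, 0, 0); (0, 0, 1, 0, 0); (2, 0, 0, 0, 0))


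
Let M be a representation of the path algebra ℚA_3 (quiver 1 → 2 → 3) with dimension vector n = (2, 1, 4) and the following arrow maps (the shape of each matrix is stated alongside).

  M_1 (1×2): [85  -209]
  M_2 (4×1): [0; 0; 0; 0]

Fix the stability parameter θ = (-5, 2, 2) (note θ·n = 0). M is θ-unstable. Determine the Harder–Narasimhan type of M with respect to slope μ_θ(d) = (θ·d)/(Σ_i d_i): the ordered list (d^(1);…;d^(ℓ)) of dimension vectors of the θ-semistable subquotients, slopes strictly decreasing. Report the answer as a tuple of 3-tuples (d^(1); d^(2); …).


Barcode: M ≅ I[1,1], I[1,2], I[3,3]^4. HN layers by μ_θ (2 steps, strictly decreasing):
  μ^(1)=2; μ^(2)=-5

((0, 1, 4); (2, 0, 0))


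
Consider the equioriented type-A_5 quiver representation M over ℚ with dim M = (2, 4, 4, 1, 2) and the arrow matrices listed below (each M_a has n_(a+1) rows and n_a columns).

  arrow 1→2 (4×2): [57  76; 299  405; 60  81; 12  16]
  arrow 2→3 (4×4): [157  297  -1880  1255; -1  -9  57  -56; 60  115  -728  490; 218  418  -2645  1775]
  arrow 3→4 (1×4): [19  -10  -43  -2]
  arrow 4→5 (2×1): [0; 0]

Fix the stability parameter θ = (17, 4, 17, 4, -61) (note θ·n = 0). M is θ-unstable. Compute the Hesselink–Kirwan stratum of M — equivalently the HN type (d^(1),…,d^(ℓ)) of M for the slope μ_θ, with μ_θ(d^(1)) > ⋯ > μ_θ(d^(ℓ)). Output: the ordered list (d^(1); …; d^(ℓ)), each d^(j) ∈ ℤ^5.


Barcode: M ≅ I[1,3], I[1,4], I[2,2], I[2,3], I[3,3], I[5,5]^2. HN layers by μ_θ (4 steps, strictly decreasing):
  μ^(1)=17; μ^(2)=21/2; μ^(3)=4; μ^(4)=-61

((0, 0, 3, 0, 0); (2, 2, 1, 1, 0); (0, 2, 0, 0, 0); (0, 0, 0, 0, 2))


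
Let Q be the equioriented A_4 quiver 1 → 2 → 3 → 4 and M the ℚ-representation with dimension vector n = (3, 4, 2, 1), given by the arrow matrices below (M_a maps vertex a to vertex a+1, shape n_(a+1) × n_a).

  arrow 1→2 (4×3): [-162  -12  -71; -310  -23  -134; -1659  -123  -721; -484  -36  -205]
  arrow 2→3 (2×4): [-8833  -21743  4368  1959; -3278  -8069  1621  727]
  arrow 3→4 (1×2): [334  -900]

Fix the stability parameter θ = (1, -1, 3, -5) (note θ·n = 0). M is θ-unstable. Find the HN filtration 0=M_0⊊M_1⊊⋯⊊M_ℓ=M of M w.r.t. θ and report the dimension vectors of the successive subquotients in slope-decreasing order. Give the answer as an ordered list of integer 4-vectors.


Via rank(M_{q-1}∘⋯∘M_p): M ≅ I[1,2], I[1,3], I[1,4], I[2,2].
μ_θ-semistable layers: μ^(1)=3; μ^(2)=0; μ^(3)=-1/2; μ^(4)=-1

((0, 0, 1, 0); (2, 2, 0, 0); (1, 1, 1, 1); (0, 1, 0, 0))


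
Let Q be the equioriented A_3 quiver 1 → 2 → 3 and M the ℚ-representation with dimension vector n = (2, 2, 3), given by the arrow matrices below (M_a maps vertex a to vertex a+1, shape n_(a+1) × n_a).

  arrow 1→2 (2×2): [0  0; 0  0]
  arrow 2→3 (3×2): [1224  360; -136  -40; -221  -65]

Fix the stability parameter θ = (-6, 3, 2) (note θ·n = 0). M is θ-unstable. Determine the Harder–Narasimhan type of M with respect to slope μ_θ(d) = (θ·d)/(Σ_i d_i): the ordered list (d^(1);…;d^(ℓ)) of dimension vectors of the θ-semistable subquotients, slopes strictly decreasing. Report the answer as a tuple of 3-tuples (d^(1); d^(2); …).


Barcode: M ≅ I[1,1]^2, I[2,2], I[2,3], I[3,3]^2. HN layers by μ_θ (4 steps, strictly decreasing):
  μ^(1)=3; μ^(2)=5/2; μ^(3)=2; μ^(4)=-6

((0, 1, 0); (0, 1, 1); (0, 0, 2); (2, 0, 0))


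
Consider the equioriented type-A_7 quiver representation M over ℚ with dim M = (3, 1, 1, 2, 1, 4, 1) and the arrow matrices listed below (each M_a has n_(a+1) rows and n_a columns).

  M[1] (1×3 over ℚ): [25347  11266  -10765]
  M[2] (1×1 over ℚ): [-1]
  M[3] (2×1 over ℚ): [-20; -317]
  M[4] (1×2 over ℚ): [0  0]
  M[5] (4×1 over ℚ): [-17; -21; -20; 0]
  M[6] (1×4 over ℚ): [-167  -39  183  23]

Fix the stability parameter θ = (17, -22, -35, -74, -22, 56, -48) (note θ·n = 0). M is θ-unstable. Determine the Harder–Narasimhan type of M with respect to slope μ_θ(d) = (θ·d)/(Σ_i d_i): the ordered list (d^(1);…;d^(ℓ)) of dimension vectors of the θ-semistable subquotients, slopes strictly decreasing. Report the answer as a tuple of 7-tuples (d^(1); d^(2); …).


Barcode: M ≅ I[1,1]^2, I[1,4], I[4,4], I[5,7], I[6,6]^3. HN layers by μ_θ (6 steps, strictly decreasing):
  μ^(1)=56; μ^(2)=17; μ^(3)=4; μ^(4)=-22; μ^(5)=-57/2; μ^(6)=-74

((0, 0, 0, 0, 0, 3, 0); (2, 0, 0, 0, 0, 0, 0); (0, 0, 0, 0, 0, 1, 1); (0, 0, 0, 0, 1, 0, 0); (1, 1, 1, 1, 0, 0, 0); (0, 0, 0, 1, 0, 0, 0))


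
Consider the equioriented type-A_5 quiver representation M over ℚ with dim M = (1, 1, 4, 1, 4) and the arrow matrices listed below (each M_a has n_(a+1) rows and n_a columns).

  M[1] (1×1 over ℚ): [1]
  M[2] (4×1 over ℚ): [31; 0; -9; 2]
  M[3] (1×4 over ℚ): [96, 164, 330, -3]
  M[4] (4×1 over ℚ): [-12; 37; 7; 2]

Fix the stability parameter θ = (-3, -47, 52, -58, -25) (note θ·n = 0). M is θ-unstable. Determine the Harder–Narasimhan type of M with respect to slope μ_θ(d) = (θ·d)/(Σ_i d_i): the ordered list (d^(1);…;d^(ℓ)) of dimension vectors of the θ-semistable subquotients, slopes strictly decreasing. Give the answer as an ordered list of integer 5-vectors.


Interval decomposition of M: I[1,3], I[3,3]^2, I[3,5], I[5,5]^3.
HN type (ℓ=3): μ^(1)=52; μ^(2)=-31/3; μ^(3)=-25

((0, 0, 3, 0, 0); (0, 0, 1, 1, 1); (1, 1, 0, 0, 3))


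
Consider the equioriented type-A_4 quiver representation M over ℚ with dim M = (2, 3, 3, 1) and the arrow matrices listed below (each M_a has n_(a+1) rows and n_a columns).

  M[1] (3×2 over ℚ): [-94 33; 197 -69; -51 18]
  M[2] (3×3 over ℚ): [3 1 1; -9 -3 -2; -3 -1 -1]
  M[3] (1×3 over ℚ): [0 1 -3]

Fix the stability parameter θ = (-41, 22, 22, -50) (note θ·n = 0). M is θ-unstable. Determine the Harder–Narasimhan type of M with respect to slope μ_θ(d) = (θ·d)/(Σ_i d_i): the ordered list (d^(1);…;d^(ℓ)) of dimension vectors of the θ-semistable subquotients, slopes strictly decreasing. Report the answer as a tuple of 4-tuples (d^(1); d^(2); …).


Interval decomposition of M: I[1,2], I[1,4], I[2,3], I[3,3].
HN type (ℓ=3): μ^(1)=22; μ^(2)=-2; μ^(3)=-41

((0, 2, 2, 0); (0, 1, 1, 1); (2, 0, 0, 0))


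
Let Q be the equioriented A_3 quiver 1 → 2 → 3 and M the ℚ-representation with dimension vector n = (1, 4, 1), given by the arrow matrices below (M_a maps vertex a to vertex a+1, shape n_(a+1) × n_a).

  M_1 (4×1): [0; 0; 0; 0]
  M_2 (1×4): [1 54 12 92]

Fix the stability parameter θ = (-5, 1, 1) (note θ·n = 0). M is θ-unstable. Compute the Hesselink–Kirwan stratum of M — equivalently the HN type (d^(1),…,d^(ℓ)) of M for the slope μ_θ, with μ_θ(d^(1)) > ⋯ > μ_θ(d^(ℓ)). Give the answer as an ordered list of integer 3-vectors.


Via rank(M_{q-1}∘⋯∘M_p): M ≅ I[1,1], I[2,2]^3, I[2,3].
μ_θ-semistable layers: μ^(1)=1; μ^(2)=-5

((0, 4, 1); (1, 0, 0))


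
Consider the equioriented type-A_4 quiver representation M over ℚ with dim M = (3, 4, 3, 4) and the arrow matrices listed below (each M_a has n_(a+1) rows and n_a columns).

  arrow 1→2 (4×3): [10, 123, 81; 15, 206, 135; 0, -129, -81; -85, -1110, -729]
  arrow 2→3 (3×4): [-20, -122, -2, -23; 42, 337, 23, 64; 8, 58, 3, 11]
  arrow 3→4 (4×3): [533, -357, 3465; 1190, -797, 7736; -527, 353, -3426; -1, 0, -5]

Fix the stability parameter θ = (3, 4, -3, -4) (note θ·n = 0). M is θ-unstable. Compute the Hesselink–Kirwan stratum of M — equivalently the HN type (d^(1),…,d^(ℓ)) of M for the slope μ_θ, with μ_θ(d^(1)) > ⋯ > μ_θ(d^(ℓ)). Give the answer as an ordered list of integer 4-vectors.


Via rank(M_{q-1}∘⋯∘M_p): M ≅ I[1,1], I[1,4]^2, I[2,2], I[2,4], I[4,4].
μ_θ-semistable layers: μ^(1)=4; μ^(2)=3; μ^(3)=0; μ^(4)=-1; μ^(5)=-4

((0, 1, 0, 0); (1, 0, 0, 0); (2, 2, 2, 2); (0, 1, 1, 1); (0, 0, 0, 1))


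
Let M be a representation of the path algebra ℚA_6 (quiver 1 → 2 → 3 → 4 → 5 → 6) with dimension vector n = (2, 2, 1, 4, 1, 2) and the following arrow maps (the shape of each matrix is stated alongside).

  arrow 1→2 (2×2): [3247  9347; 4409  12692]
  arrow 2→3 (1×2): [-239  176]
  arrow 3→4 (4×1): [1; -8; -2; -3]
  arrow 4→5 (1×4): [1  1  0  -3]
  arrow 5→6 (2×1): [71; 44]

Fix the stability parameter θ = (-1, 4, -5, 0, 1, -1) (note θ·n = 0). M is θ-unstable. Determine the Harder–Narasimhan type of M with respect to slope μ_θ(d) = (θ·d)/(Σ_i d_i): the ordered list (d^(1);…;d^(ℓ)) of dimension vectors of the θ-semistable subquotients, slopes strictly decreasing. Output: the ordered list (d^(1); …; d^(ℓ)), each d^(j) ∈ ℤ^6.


Via rank(M_{q-1}∘⋯∘M_p): M ≅ I[1,2], I[1,6], I[4,4]^3, I[6,6].
μ_θ-semistable layers: μ^(1)=4; μ^(2)=0; μ^(3)=-1/2; μ^(4)=-1

((0, 1, 0, 0, 0, 0); (0, 0, 0, 4, 1, 1); (0, 1, 1, 0, 0, 0); (2, 0, 0, 0, 0, 1))


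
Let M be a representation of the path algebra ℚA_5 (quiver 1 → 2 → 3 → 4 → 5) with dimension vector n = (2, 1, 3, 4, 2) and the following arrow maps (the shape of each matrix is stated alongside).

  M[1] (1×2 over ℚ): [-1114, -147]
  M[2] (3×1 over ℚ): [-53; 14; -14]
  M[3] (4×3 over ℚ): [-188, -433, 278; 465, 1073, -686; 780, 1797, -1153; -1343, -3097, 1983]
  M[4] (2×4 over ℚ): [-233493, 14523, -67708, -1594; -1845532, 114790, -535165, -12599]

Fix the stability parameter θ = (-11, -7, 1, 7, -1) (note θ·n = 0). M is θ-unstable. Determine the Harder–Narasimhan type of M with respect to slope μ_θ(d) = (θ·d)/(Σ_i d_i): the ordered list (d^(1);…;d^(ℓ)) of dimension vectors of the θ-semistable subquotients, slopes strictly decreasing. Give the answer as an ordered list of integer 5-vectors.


Barcode: M ≅ I[1,1], I[1,5], I[3,4], I[3,5], I[4,4]. HN layers by μ_θ (5 steps, strictly decreasing):
  μ^(1)=7; μ^(2)=3; μ^(3)=1; μ^(4)=-7; μ^(5)=-11

((0, 0, 0, 2, 0); (0, 0, 0, 2, 2); (0, 0, 3, 0, 0); (0, 1, 0, 0, 0); (2, 0, 0, 0, 0))


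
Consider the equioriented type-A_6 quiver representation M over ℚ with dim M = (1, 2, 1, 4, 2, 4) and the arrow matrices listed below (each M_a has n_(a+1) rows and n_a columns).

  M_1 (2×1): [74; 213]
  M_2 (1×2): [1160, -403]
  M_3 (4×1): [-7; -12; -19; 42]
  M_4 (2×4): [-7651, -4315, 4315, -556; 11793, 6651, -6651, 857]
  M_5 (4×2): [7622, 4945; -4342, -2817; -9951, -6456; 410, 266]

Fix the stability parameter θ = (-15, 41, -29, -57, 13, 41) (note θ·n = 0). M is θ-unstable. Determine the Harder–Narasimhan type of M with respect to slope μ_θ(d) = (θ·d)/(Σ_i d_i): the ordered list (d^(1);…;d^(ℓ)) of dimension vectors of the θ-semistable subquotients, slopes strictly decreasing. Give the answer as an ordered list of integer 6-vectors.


Via rank(M_{q-1}∘⋯∘M_p): M ≅ I[1,4], I[2,2], I[4,4], I[4,6]^2, I[6,6]^2.
μ_θ-semistable layers: μ^(1)=41; μ^(2)=13; μ^(3)=-15; μ^(4)=-57

((0, 1, 0, 0, 0, 4); (0, 0, 0, 0, 2, 0); (1, 1, 1, 1, 0, 0); (0, 0, 0, 3, 0, 0))


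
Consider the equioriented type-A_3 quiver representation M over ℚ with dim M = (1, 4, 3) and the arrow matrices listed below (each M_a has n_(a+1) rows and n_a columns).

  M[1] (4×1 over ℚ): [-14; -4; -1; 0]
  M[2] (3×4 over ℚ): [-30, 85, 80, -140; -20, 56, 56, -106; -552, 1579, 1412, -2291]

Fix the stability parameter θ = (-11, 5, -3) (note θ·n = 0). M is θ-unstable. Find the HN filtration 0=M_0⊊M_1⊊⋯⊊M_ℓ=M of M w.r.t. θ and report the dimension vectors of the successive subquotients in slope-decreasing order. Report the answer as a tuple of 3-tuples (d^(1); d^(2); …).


Barcode: M ≅ I[1,2], I[2,2], I[2,3]^2, I[3,3]. HN layers by μ_θ (4 steps, strictly decreasing):
  μ^(1)=5; μ^(2)=1; μ^(3)=-3; μ^(4)=-11

((0, 2, 0); (0, 2, 2); (0, 0, 1); (1, 0, 0))


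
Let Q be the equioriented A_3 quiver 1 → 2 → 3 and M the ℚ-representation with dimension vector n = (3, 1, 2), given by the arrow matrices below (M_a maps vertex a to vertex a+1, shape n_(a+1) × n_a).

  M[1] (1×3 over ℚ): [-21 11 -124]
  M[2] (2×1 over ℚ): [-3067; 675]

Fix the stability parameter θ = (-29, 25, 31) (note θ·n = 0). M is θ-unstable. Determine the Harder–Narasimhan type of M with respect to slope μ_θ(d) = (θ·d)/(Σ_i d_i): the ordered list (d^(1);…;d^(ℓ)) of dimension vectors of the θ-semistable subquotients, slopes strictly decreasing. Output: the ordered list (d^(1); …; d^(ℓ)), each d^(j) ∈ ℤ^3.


Via rank(M_{q-1}∘⋯∘M_p): M ≅ I[1,1]^2, I[1,3], I[3,3].
μ_θ-semistable layers: μ^(1)=31; μ^(2)=25; μ^(3)=-29

((0, 0, 2); (0, 1, 0); (3, 0, 0))


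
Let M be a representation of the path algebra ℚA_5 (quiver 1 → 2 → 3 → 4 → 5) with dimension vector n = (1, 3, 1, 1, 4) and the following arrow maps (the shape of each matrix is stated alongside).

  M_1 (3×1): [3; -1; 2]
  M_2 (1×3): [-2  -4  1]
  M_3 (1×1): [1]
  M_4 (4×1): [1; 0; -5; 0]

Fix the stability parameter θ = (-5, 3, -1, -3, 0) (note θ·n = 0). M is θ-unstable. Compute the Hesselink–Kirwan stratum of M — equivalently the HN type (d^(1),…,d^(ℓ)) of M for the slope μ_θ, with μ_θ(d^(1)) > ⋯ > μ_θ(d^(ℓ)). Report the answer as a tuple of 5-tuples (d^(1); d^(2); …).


Via rank(M_{q-1}∘⋯∘M_p): M ≅ I[1,2], I[2,2], I[2,5], I[5,5]^3.
μ_θ-semistable layers: μ^(1)=3; μ^(2)=0; μ^(3)=-1/3; μ^(4)=-5

((0, 2, 0, 0, 0); (0, 0, 0, 0, 4); (0, 1, 1, 1, 0); (1, 0, 0, 0, 0))


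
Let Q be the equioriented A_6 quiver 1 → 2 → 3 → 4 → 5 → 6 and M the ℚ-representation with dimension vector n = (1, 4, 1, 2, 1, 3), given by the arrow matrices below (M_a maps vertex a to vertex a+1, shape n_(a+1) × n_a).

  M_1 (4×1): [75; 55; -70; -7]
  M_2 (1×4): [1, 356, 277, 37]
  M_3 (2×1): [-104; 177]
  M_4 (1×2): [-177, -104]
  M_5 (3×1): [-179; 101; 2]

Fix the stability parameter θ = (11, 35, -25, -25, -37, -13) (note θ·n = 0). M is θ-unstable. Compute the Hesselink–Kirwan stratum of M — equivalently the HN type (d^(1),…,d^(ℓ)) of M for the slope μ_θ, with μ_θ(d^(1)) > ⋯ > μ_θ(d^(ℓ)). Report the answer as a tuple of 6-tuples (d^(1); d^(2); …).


Via rank(M_{q-1}∘⋯∘M_p): M ≅ I[1,4], I[2,2]^3, I[4,6], I[6,6]^2.
μ_θ-semistable layers: μ^(1)=35; μ^(2)=-1; μ^(3)=-13; μ^(4)=-31

((0, 3, 0, 0, 0, 0); (1, 1, 1, 1, 0, 0); (0, 0, 0, 0, 0, 3); (0, 0, 0, 1, 1, 0))


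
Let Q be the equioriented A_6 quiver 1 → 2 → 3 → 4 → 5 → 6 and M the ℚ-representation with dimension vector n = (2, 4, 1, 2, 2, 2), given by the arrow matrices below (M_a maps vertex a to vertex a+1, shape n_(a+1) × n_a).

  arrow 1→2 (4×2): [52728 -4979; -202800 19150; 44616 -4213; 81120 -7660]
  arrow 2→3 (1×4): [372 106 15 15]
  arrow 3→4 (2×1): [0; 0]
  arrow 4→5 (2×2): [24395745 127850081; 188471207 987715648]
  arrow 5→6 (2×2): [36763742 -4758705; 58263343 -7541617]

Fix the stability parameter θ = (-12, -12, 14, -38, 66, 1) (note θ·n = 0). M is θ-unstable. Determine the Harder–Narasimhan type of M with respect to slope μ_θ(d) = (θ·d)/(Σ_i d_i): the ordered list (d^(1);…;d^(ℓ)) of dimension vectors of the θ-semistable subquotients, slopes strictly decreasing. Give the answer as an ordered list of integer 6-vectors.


Barcode: M ≅ I[1,1], I[1,3], I[2,2]^3, I[4,6]^2. HN layers by μ_θ (4 steps, strictly decreasing):
  μ^(1)=67/2; μ^(2)=14; μ^(3)=-12; μ^(4)=-38

((0, 0, 0, 0, 2, 2); (0, 0, 1, 0, 0, 0); (2, 4, 0, 0, 0, 0); (0, 0, 0, 2, 0, 0))


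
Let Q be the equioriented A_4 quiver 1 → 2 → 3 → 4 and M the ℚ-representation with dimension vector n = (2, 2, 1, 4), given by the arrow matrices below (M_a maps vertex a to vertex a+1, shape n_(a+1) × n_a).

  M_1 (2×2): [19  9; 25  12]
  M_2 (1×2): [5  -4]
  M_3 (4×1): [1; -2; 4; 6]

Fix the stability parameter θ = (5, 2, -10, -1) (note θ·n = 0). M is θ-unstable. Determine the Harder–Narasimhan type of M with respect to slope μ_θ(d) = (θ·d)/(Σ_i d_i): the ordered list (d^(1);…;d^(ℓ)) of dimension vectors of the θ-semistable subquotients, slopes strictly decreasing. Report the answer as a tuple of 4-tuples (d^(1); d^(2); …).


Barcode: M ≅ I[1,2], I[1,4], I[4,4]^3. HN layers by μ_θ (2 steps, strictly decreasing):
  μ^(1)=7/2; μ^(2)=-1

((1, 1, 0, 0); (1, 1, 1, 4))


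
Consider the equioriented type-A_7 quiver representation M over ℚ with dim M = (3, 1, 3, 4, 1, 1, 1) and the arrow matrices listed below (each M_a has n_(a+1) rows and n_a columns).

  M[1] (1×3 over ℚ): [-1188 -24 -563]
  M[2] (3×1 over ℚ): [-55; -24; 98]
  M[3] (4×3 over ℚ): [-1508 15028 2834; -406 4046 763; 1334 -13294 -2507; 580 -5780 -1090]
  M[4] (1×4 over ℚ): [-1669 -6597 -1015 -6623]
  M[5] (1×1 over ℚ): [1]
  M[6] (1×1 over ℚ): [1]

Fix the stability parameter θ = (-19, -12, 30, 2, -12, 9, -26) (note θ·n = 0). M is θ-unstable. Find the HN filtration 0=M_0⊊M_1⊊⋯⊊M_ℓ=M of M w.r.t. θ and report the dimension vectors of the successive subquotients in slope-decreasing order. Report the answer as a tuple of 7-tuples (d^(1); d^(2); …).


Barcode: M ≅ I[1,1]^2, I[1,3], I[3,3], I[3,7], I[4,4]^3. HN layers by μ_θ (5 steps, strictly decreasing):
  μ^(1)=30; μ^(2)=2; μ^(3)=3/5; μ^(4)=-12; μ^(5)=-19

((0, 0, 2, 0, 0, 0, 0); (0, 0, 0, 3, 0, 0, 0); (0, 0, 1, 1, 1, 1, 1); (0, 1, 0, 0, 0, 0, 0); (3, 0, 0, 0, 0, 0, 0))


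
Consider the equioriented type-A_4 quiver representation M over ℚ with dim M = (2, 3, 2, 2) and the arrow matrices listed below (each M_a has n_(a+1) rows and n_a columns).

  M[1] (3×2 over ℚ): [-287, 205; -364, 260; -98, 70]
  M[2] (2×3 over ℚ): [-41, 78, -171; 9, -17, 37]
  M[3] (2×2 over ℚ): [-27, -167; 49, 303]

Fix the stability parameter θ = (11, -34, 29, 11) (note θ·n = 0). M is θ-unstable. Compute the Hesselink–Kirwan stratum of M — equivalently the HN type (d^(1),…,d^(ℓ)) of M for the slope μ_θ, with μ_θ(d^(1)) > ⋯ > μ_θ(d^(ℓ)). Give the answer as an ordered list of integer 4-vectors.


Via rank(M_{q-1}∘⋯∘M_p): M ≅ I[1,1], I[1,4], I[2,2], I[2,4].
μ_θ-semistable layers: μ^(1)=20; μ^(2)=11; μ^(3)=-23/2; μ^(4)=-34

((0, 0, 2, 2); (1, 0, 0, 0); (1, 1, 0, 0); (0, 2, 0, 0))


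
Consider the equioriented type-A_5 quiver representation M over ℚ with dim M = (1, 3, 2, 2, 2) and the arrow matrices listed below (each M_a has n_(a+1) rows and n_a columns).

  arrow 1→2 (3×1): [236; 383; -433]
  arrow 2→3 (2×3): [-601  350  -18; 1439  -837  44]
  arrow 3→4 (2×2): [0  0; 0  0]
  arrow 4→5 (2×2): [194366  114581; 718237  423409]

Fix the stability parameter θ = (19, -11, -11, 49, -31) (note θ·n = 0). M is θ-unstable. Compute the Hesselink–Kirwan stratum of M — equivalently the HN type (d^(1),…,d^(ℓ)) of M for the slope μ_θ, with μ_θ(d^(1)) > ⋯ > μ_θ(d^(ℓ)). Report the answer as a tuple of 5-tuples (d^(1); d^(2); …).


Barcode: M ≅ I[1,3], I[2,2], I[2,3], I[4,5]^2. HN layers by μ_θ (3 steps, strictly decreasing):
  μ^(1)=9; μ^(2)=-1; μ^(3)=-11

((0, 0, 0, 2, 2); (1, 1, 1, 0, 0); (0, 2, 1, 0, 0))


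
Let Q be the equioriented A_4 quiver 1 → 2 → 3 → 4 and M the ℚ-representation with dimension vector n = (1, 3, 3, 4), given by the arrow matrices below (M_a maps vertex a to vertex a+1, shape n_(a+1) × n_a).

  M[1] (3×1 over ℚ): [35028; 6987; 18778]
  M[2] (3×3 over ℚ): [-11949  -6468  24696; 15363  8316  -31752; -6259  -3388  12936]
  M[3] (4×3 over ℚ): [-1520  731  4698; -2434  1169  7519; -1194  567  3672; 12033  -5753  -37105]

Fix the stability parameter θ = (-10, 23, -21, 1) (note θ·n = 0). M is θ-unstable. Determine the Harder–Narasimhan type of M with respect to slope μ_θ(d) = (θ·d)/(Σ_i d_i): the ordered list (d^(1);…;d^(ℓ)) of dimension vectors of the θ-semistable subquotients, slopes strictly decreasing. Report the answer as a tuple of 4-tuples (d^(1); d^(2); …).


Interval decomposition of M: I[1,2], I[2,2], I[2,4], I[3,4]^2, I[4,4].
HN type (ℓ=4): μ^(1)=23; μ^(2)=1; μ^(3)=-10; μ^(4)=-21

((0, 2, 0, 0); (0, 1, 1, 4); (1, 0, 0, 0); (0, 0, 2, 0))


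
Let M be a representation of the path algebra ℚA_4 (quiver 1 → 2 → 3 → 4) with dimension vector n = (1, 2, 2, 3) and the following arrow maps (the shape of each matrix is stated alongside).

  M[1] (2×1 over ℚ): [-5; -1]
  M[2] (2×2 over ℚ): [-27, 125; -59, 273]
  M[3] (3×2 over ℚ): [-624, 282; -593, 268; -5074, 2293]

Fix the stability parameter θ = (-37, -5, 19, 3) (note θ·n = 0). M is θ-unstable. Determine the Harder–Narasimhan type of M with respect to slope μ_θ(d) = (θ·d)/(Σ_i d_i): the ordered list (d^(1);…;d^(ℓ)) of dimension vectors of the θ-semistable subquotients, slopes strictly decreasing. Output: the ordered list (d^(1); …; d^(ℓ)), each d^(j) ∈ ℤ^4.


Barcode: M ≅ I[1,4], I[2,4], I[4,4]. HN layers by μ_θ (4 steps, strictly decreasing):
  μ^(1)=11; μ^(2)=3; μ^(3)=-5; μ^(4)=-37

((0, 0, 2, 2); (0, 0, 0, 1); (0, 2, 0, 0); (1, 0, 0, 0))


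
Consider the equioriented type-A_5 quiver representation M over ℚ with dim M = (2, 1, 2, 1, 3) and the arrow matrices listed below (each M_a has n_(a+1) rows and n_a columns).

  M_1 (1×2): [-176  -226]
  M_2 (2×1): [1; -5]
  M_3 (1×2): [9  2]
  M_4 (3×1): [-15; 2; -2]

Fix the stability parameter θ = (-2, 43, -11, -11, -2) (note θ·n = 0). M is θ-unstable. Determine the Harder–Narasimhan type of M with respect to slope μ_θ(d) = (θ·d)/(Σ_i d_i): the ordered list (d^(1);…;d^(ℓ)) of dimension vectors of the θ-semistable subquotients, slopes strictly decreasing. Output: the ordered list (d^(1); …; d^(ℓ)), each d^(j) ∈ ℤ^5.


Interval decomposition of M: I[1,1], I[1,5], I[3,3], I[5,5]^2.
HN type (ℓ=3): μ^(1)=19/4; μ^(2)=-2; μ^(3)=-11

((0, 1, 1, 1, 1); (2, 0, 0, 0, 2); (0, 0, 1, 0, 0))


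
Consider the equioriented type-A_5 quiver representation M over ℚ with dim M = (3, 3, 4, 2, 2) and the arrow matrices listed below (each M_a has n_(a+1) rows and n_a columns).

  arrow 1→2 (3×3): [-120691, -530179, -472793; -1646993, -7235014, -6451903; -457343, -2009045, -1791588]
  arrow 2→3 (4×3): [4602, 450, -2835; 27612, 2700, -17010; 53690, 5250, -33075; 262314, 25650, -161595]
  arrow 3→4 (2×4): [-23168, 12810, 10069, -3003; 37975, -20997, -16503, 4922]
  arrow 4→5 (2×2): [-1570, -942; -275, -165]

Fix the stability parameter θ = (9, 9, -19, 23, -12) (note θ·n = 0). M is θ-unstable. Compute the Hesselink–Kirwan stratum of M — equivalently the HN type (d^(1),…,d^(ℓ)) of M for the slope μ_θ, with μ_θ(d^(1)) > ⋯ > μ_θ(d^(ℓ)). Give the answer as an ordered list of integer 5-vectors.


Barcode: M ≅ I[1,2]^2, I[1,5], I[3,3]^2, I[3,4], I[5,5]. HN layers by μ_θ (6 steps, strictly decreasing):
  μ^(1)=23; μ^(2)=9; μ^(3)=11/2; μ^(4)=-1/3; μ^(5)=-12; μ^(6)=-19

((0, 0, 0, 1, 0); (2, 2, 0, 0, 0); (0, 0, 0, 1, 1); (1, 1, 1, 0, 0); (0, 0, 0, 0, 1); (0, 0, 3, 0, 0))


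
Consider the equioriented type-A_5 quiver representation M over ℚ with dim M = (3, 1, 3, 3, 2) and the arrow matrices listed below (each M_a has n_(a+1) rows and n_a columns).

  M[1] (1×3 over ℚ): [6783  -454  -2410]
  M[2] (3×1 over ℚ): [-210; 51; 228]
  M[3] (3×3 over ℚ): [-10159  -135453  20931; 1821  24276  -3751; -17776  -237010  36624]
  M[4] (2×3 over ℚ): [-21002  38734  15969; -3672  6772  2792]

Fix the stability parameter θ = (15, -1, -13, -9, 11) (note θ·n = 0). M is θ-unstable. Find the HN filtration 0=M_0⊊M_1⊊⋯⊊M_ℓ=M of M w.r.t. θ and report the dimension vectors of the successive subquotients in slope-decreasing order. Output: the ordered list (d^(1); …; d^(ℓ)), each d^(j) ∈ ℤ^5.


Via rank(M_{q-1}∘⋯∘M_p): M ≅ I[1,1]^2, I[1,4], I[3,5]^2.
μ_θ-semistable layers: μ^(1)=15; μ^(2)=11; μ^(3)=-2; μ^(4)=-9; μ^(5)=-13

((2, 0, 0, 0, 0); (0, 0, 0, 0, 2); (1, 1, 1, 1, 0); (0, 0, 0, 2, 0); (0, 0, 2, 0, 0))


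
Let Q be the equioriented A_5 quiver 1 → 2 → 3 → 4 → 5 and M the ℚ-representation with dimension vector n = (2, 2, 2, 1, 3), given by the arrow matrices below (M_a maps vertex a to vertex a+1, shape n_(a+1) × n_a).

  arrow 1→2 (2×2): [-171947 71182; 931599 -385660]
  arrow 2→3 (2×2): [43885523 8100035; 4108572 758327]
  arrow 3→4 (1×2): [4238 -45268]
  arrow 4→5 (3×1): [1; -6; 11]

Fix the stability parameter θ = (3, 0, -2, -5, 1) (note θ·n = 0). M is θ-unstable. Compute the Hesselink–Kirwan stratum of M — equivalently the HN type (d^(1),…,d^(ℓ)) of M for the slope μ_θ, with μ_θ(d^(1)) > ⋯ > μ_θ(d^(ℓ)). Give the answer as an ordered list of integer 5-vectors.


Interval decomposition of M: I[1,3], I[1,5], I[5,5]^2.
HN type (ℓ=3): μ^(1)=1; μ^(2)=1/3; μ^(3)=-1

((0, 0, 0, 0, 3); (1, 1, 1, 0, 0); (1, 1, 1, 1, 0))


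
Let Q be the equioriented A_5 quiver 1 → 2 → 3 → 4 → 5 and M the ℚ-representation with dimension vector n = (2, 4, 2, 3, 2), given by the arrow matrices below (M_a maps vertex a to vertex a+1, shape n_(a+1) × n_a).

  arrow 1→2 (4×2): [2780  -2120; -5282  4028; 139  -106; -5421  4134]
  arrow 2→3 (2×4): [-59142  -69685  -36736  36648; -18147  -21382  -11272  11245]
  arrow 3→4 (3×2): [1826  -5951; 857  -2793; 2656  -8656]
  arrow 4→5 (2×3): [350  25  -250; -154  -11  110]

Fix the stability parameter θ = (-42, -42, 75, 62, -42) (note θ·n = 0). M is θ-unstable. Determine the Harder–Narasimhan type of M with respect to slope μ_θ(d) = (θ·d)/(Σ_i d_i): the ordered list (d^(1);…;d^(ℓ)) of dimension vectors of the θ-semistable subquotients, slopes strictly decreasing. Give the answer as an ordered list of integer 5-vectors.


Via rank(M_{q-1}∘⋯∘M_p): M ≅ I[1,1], I[1,5], I[2,2]^2, I[2,4], I[4,4], I[5,5].
μ_θ-semistable layers: μ^(1)=137/2; μ^(2)=62; μ^(3)=95/3; μ^(4)=-42

((0, 0, 1, 1, 0); (0, 0, 0, 1, 0); (0, 0, 1, 1, 1); (2, 4, 0, 0, 1))


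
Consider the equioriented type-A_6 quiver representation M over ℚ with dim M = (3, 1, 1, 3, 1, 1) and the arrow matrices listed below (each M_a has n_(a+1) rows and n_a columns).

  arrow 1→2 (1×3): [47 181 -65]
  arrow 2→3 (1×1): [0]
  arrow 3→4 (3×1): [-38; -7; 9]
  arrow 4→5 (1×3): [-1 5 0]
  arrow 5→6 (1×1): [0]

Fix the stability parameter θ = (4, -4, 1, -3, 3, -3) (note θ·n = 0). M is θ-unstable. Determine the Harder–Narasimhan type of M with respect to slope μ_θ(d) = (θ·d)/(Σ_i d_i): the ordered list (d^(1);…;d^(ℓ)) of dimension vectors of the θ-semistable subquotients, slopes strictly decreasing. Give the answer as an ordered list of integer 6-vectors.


Barcode: M ≅ I[1,1]^2, I[1,2], I[3,5], I[4,4]^2, I[6,6]. HN layers by μ_θ (5 steps, strictly decreasing):
  μ^(1)=4; μ^(2)=3; μ^(3)=0; μ^(4)=-1; μ^(5)=-3

((2, 0, 0, 0, 0, 0); (0, 0, 0, 0, 1, 0); (1, 1, 0, 0, 0, 0); (0, 0, 1, 1, 0, 0); (0, 0, 0, 2, 0, 1))


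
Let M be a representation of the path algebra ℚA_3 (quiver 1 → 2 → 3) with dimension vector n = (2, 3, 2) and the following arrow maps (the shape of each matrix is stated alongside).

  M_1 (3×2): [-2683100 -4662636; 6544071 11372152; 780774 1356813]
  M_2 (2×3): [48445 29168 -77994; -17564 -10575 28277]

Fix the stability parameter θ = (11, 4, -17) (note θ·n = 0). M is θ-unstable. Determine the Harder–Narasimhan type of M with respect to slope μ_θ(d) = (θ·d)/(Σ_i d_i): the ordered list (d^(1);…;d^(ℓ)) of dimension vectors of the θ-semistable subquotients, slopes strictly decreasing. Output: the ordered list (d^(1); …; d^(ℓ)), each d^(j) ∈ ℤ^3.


Via rank(M_{q-1}∘⋯∘M_p): M ≅ I[1,3]^2, I[2,2].
μ_θ-semistable layers: μ^(1)=4; μ^(2)=-2/3

((0, 1, 0); (2, 2, 2))


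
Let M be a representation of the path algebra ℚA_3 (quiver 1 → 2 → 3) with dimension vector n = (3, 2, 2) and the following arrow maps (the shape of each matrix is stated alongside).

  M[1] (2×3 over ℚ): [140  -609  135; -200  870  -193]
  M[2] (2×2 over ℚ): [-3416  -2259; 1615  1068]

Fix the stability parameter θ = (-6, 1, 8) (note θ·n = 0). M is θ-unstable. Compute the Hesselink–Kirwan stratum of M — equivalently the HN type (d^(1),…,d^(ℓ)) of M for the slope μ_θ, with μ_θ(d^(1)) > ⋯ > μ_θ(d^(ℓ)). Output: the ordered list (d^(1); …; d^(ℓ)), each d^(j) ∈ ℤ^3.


Barcode: M ≅ I[1,1], I[1,3]^2. HN layers by μ_θ (3 steps, strictly decreasing):
  μ^(1)=8; μ^(2)=1; μ^(3)=-6

((0, 0, 2); (0, 2, 0); (3, 0, 0))


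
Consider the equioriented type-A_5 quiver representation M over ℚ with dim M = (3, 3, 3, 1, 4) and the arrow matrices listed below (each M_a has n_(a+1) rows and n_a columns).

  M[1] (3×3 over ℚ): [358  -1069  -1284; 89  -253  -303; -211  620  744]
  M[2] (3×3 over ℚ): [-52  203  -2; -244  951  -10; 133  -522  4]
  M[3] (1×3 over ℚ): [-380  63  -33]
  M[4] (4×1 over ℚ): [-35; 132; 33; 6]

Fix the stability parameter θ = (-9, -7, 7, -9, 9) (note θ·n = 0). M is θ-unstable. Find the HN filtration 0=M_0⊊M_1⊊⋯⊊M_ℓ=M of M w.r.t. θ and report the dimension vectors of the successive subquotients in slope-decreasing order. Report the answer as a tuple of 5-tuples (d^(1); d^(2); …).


Interval decomposition of M: I[1,2], I[1,3], I[1,5], I[3,3], I[5,5]^3.
HN type (ℓ=5): μ^(1)=9; μ^(2)=7; μ^(3)=-1; μ^(4)=-7; μ^(5)=-9

((0, 0, 0, 0, 4); (0, 0, 2, 0, 0); (0, 0, 1, 1, 0); (0, 3, 0, 0, 0); (3, 0, 0, 0, 0))


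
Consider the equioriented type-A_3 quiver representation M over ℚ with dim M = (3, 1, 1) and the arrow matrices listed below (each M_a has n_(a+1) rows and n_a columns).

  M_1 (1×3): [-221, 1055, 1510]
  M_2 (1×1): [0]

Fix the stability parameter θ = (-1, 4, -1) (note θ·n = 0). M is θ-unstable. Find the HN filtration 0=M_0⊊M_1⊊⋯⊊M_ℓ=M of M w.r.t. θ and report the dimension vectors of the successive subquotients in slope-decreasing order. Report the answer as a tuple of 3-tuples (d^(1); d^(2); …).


Interval decomposition of M: I[1,1]^2, I[1,2], I[3,3].
HN type (ℓ=2): μ^(1)=4; μ^(2)=-1

((0, 1, 0); (3, 0, 1))


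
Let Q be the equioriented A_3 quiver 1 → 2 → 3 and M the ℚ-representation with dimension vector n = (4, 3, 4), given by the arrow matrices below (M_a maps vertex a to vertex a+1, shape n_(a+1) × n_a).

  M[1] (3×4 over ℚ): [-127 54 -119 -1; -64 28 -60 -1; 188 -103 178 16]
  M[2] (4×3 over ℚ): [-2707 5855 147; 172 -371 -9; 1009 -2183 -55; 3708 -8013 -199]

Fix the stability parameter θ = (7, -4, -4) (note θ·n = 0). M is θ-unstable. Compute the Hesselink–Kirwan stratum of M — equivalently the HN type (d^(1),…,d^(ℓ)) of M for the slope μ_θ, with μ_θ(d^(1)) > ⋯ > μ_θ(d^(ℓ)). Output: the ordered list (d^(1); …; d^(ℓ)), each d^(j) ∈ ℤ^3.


Barcode: M ≅ I[1,1], I[1,2], I[1,3]^2, I[3,3]^2. HN layers by μ_θ (4 steps, strictly decreasing):
  μ^(1)=7; μ^(2)=3/2; μ^(3)=-1/3; μ^(4)=-4

((1, 0, 0); (1, 1, 0); (2, 2, 2); (0, 0, 2))
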